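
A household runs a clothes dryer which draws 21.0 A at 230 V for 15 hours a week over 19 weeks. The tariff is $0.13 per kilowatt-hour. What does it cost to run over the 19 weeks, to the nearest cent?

Power = 21.0 A × 230 V = 4830 W = 4.83 kW
Runtime = 15 h/week × 19 weeks = 285 h
Energy = 4.83 kW × 285 h = 1376.55 kWh
Cost = 1376.55 kWh × $0.13/kWh = $178.95

$178.95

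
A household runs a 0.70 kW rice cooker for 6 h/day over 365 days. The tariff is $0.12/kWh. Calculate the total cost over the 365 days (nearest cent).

Runtime = 6 h/day × 365 days = 2190 h
Energy = 0.7 kW × 2190 h = 1533 kWh
Cost = 1533 kWh × $0.12/kWh = $183.96

$183.96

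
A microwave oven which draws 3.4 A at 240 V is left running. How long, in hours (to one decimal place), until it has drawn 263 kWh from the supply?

322.3 h

Power = 3.4 A × 240 V = 816 W = 0.816 kW
Hours = 263 kWh ÷ 0.816 kW = 322.3 h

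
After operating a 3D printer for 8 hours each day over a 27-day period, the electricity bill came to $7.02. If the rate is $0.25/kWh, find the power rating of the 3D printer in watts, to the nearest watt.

130 W

Energy = $7.02 ÷ $0.25/kWh = 28.08 kWh
Runtime = 8 h/day × 27 days = 216 h
Power = 28.08 kWh ÷ 216 h = 0.13 kW = 130 W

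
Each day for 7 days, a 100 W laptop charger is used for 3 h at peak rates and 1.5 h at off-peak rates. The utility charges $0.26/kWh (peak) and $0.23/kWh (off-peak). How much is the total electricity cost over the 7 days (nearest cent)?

$0.79

Peak energy = 0.1 kW × 3 h × 7 = 2.1 kWh
Off-peak energy = 0.1 kW × 1.5 h × 7 = 1.05 kWh
Cost = 2.1 × $0.26 + 1.05 × $0.23 = $0.546 + $0.2415 = $0.79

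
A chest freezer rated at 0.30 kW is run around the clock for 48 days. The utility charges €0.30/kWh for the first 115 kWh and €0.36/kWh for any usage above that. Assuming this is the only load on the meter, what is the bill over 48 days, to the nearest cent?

Runtime = 24 h × 48 = 1152 h
Energy = 0.3 kW × 1152 h = 345.6 kWh
Tier 1 (0–115 kWh): 115 × €0.30 = €34.5
Above 115 kWh: 230.6 × €0.36 = €83.016
Bill = €117.52

€117.52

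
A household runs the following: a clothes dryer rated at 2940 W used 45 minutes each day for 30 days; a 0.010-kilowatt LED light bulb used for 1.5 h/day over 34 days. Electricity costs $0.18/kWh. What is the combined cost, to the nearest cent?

$12.00

clothes dryer: Runtime = 45 min × 30 = 1350 min = 22.5 h
clothes dryer: 2.94 kW × 22.5 h = 66.15 kWh
LED light bulb: Runtime = 1.5 h/day × 34 days = 51 h
LED light bulb: 0.01 kW × 51 h = 0.51 kWh
Total energy = 66.66 kWh
Cost = 66.66 × $0.18 = $12.00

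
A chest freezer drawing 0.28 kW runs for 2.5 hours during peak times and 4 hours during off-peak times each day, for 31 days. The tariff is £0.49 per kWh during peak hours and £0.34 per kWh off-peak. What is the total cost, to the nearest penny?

£22.44

Peak energy = 0.28 kW × 2.5 h × 31 = 21.7 kWh
Off-peak energy = 0.28 kW × 4 h × 31 = 34.72 kWh
Cost = 21.7 × £0.49 + 34.72 × £0.34 = £10.633 + £11.8048 = £22.44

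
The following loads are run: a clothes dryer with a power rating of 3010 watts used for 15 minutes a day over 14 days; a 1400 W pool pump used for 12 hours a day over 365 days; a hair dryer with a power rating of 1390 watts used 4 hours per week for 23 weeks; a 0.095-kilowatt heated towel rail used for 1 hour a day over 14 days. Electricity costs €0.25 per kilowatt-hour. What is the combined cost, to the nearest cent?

€1567.94

clothes dryer: Runtime = 15 min × 14 = 210 min = 3.5 h
clothes dryer: 3.01 kW × 3.5 h = 10.535 kWh
pool pump: Runtime = 12 h/day × 365 days = 4380 h
pool pump: 1.4 kW × 4380 h = 6132 kWh
hair dryer: Runtime = 4 h/week × 23 weeks = 92 h
hair dryer: 1.39 kW × 92 h = 127.88 kWh
heated towel rail: Runtime = 1 h/day × 14 days = 14 h
heated towel rail: 0.095 kW × 14 h = 1.33 kWh
Total energy = 6271.745 kWh
Cost = 6271.745 × €0.25 = €1567.94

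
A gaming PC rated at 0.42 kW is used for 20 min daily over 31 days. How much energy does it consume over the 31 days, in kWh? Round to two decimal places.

Runtime = 20 min × 31 = 620 min = 10.333333… h
Energy = 0.42 kW × 10.333333… h = 4.34 kWh

4.34 kWh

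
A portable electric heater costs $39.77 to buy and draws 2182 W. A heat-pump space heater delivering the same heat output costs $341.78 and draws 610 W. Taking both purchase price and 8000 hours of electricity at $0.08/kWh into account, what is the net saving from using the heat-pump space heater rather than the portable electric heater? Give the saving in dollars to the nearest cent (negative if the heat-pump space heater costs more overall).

portable electric heater: $39.77 + (2182/1000) kW × 8000 h × $0.08 = $39.77 + $1396.48 = $1436.25
heat-pump space heater: $341.78 + (610/1000) kW × 8000 h × $0.08 = $341.78 + $390.4 = $732.18
Saving = $1436.25 − $732.18 = $704.07

$704.07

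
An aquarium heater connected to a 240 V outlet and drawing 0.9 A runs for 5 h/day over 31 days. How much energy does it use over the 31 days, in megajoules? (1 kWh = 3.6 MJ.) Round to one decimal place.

120.5 MJ

Power = 0.9 A × 240 V = 216 W = 0.216 kW
Runtime = 5 h/day × 31 days = 155 h
Energy = 0.216 kW × 155 h = 33.48 kWh
= 33.48 × 3.6 MJ = 120.5 MJ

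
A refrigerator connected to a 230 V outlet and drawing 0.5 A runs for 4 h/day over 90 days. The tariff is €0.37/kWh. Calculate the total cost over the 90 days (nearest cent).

Power = 0.5 A × 230 V = 115 W = 0.115 kW
Runtime = 4 h/day × 90 days = 360 h
Energy = 0.115 kW × 360 h = 41.4 kWh
Cost = 41.4 kWh × €0.37/kWh = €15.32

€15.32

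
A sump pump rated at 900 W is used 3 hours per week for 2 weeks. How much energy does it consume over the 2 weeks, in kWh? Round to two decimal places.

Runtime = 3 h/week × 2 weeks = 6 h
Energy = 0.9 kW × 6 h = 5.4 kWh

5.40 kWh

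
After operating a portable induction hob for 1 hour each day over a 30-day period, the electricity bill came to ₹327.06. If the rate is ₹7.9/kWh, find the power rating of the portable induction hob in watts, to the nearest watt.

1380 W

Energy = ₹327.06 ÷ ₹7.9/kWh = 41.4 kWh
Runtime = 1 h/day × 30 days = 30 h
Power = 41.4 kWh ÷ 30 h = 1.38 kW = 1380 W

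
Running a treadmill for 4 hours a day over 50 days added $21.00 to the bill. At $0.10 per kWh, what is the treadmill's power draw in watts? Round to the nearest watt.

1050 W

Energy = $21.00 ÷ $0.10/kWh = 210 kWh
Runtime = 4 h/day × 50 days = 200 h
Power = 210 kWh ÷ 200 h = 1.05 kW = 1050 W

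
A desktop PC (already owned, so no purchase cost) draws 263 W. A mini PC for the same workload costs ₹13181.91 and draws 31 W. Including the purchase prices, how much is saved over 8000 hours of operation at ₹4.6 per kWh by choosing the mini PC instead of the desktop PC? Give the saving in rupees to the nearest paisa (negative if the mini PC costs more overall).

desktop PC: ₹0.00 + (263/1000) kW × 8000 h × ₹4.6 = ₹0.00 + ₹9678.4 = ₹9678.4
mini PC: ₹13181.91 + (31/1000) kW × 8000 h × ₹4.6 = ₹13181.91 + ₹1140.8 = ₹14322.71
Saving = ₹9678.4 − ₹14322.71 = −₹4644.31

-₹4644.31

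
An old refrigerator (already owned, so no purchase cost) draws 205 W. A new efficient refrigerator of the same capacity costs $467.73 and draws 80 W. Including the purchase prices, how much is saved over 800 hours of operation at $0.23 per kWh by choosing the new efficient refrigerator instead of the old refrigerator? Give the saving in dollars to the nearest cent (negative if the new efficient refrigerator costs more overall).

-$444.73

old refrigerator: $0.00 + (205/1000) kW × 800 h × $0.23 = $0.00 + $37.72 = $37.72
new efficient refrigerator: $467.73 + (80/1000) kW × 800 h × $0.23 = $467.73 + $14.72 = $482.45
Saving = $37.72 − $482.45 = −$444.73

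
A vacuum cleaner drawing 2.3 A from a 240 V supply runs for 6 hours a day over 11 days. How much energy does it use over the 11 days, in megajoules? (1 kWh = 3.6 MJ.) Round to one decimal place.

131.2 MJ

Power = 2.3 A × 240 V = 552 W = 0.552 kW
Runtime = 6 h/day × 11 days = 66 h
Energy = 0.552 kW × 66 h = 36.432 kWh
= 36.432 × 3.6 MJ = 131.2 MJ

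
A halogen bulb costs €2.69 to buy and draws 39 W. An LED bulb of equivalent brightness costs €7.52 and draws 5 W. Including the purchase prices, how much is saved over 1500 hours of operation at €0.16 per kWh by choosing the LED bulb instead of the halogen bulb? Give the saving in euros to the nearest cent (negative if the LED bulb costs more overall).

halogen bulb: €2.69 + (39/1000) kW × 1500 h × €0.16 = €2.69 + €9.36 = €12.05
LED bulb: €7.52 + (5/1000) kW × 1500 h × €0.16 = €7.52 + €1.2 = €8.72
Saving = €12.05 − €8.72 = €3.33

€3.33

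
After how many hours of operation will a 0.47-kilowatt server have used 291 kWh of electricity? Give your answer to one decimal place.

Hours = 291 kWh ÷ 0.47 kW = 619.1 h

619.1 h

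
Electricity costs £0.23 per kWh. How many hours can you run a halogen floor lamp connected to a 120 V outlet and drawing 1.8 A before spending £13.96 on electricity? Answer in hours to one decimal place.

Power = 1.8 A × 120 V = 216 W = 0.216 kW
Energy available = £13.96 ÷ £0.23/kWh = 60.6957 kWh
Hours = 60.6957 kWh ÷ 0.216 kW = 281.0 h

281.0 h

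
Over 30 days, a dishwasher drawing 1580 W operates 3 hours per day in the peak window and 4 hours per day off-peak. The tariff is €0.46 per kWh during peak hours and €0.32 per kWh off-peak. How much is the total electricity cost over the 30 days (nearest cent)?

Peak energy = 1.58 kW × 3 h × 30 = 142.2 kWh
Off-peak energy = 1.58 kW × 4 h × 30 = 189.6 kWh
Cost = 142.2 × €0.46 + 189.6 × €0.32 = €65.412 + €60.672 = €126.08

€126.08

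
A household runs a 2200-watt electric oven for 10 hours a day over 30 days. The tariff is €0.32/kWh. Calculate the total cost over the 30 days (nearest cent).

€211.20

Runtime = 10 h/day × 30 days = 300 h
Energy = 2.2 kW × 300 h = 660 kWh
Cost = 660 kWh × €0.32/kWh = €211.20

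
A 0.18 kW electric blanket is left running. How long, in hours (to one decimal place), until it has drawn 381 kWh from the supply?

Hours = 381 kWh ÷ 0.18 kW = 2116.7 h

2116.7 h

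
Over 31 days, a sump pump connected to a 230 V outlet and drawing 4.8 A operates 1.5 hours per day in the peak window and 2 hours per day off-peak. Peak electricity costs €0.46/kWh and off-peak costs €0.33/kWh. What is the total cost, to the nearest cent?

€46.20

Power = 4.8 A × 230 V = 1104 W = 1.104 kW
Peak energy = 1.104 kW × 1.5 h × 31 = 51.336 kWh
Off-peak energy = 1.104 kW × 2 h × 31 = 68.448 kWh
Cost = 51.336 × €0.46 + 68.448 × €0.33 = €23.61456 + €22.58784 = €46.20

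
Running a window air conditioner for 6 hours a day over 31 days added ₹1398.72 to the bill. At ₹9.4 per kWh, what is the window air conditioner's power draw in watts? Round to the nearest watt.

800 W

Energy = ₹1398.72 ÷ ₹9.4/kWh = 148.8 kWh
Runtime = 6 h/day × 31 days = 186 h
Power = 148.8 kWh ÷ 186 h = 0.8 kW = 800 W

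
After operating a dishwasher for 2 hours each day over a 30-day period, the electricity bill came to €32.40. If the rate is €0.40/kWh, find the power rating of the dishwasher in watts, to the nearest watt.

Energy = €32.40 ÷ €0.40/kWh = 81 kWh
Runtime = 2 h/day × 30 days = 60 h
Power = 81 kWh ÷ 60 h = 1.35 kW = 1350 W

1350 W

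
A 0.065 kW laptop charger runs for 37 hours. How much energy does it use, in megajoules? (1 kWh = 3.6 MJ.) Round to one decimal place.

Energy = 0.065 kW × 37 h = 2.405 kWh
= 2.405 × 3.6 MJ = 8.7 MJ

8.7 MJ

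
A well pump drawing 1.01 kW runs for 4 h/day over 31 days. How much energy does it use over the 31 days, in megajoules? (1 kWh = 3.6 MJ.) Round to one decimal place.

Runtime = 4 h/day × 31 days = 124 h
Energy = 1.01 kW × 124 h = 125.24 kWh
= 125.24 × 3.6 MJ = 450.9 MJ

450.9 MJ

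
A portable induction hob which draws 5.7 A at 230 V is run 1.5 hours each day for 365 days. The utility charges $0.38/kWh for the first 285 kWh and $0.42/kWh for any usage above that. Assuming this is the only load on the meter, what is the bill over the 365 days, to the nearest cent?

Power = 5.7 A × 230 V = 1311 W = 1.311 kW
Runtime = 1.5 h/day × 365 days = 547.5 h
Energy = 1.311 kW × 547.5 h = 717.7725 kWh
Tier 1 (0–285 kWh): 285 × $0.38 = $108.3
Above 285 kWh: 432.7725 × $0.42 = $181.76445
Bill = $290.06

$290.06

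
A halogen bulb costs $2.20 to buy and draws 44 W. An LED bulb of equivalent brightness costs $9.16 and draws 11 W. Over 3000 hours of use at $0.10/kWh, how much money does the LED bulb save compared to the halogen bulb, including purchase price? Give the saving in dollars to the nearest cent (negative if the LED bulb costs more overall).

halogen bulb: $2.20 + (44/1000) kW × 3000 h × $0.10 = $2.20 + $13.2 = $15.4
LED bulb: $9.16 + (11/1000) kW × 3000 h × $0.10 = $9.16 + $3.3 = $12.46
Saving = $15.4 − $12.46 = $2.94

$2.94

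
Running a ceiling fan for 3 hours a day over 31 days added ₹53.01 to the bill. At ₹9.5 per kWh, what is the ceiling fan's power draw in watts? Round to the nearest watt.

60 W

Energy = ₹53.01 ÷ ₹9.5/kWh = 5.58 kWh
Runtime = 3 h/day × 31 days = 93 h
Power = 5.58 kWh ÷ 93 h = 0.06 kW = 60 W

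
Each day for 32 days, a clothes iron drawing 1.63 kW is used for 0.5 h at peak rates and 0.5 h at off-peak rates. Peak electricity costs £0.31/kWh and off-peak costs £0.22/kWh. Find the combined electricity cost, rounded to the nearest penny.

Peak energy = 1.63 kW × 0.5 h × 32 = 26.08 kWh
Off-peak energy = 1.63 kW × 0.5 h × 32 = 26.08 kWh
Cost = 26.08 × £0.31 + 26.08 × £0.22 = £8.0848 + £5.7376 = £13.82

£13.82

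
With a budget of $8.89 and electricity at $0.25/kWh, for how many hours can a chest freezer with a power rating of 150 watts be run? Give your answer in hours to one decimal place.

Energy available = $8.89 ÷ $0.25/kWh = 35.56 kWh
Hours = 35.56 kWh ÷ 0.15 kW = 237.1 h

237.1 h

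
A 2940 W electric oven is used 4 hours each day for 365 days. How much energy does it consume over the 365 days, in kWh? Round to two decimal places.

4292.40 kWh

Runtime = 4 h/day × 365 days = 1460 h
Energy = 2.94 kW × 1460 h = 4292.4 kWh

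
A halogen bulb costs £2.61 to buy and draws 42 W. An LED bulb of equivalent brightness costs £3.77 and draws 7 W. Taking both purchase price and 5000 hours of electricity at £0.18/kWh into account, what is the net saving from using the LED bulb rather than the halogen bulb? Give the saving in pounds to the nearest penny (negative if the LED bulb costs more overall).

£30.34

halogen bulb: £2.61 + (42/1000) kW × 5000 h × £0.18 = £2.61 + £37.8 = £40.41
LED bulb: £3.77 + (7/1000) kW × 5000 h × £0.18 = £3.77 + £6.3 = £10.07
Saving = £40.41 − £10.07 = £30.34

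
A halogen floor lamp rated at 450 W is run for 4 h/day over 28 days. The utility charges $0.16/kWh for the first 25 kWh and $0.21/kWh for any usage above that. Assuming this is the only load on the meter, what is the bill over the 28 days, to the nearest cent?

Runtime = 4 h/day × 28 days = 112 h
Energy = 0.45 kW × 112 h = 50.4 kWh
Tier 1 (0–25 kWh): 25 × $0.16 = $4
Above 25 kWh: 25.4 × $0.21 = $5.334
Bill = $9.33

$9.33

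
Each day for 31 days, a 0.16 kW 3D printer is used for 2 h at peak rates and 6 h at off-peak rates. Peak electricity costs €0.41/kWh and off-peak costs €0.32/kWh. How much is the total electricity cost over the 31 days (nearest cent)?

€13.59

Peak energy = 0.16 kW × 2 h × 31 = 9.92 kWh
Off-peak energy = 0.16 kW × 6 h × 31 = 29.76 kWh
Cost = 9.92 × €0.41 + 29.76 × €0.32 = €4.0672 + €9.5232 = €13.59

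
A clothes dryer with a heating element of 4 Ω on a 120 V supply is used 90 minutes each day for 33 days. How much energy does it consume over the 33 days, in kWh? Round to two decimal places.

Power = V²/R = 120²/4 = 3600 W = 3.6 kW
Runtime = 90 min × 33 = 2970 min = 49.5 h
Energy = 3.6 kW × 49.5 h = 178.2 kWh

178.20 kWh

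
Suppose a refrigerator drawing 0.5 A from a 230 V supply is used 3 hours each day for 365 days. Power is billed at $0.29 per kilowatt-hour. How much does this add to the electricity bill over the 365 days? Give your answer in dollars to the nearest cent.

Power = 0.5 A × 230 V = 115 W = 0.115 kW
Runtime = 3 h/day × 365 days = 1095 h
Energy = 0.115 kW × 1095 h = 125.925 kWh
Cost = 125.925 kWh × $0.29/kWh = $36.52

$36.52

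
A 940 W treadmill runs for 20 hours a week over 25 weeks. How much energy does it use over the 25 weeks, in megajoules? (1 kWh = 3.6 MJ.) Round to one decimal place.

1692.0 MJ

Runtime = 20 h/week × 25 weeks = 500 h
Energy = 0.94 kW × 500 h = 470 kWh
= 470 × 3.6 MJ = 1692.0 MJ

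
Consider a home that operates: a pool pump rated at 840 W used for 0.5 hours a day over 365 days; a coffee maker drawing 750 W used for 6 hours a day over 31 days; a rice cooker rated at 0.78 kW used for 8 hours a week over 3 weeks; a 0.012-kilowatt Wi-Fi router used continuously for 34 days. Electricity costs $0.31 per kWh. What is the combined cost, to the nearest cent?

pool pump: Runtime = 0.5 h/day × 365 days = 182.5 h
pool pump: 0.84 kW × 182.5 h = 153.3 kWh
coffee maker: Runtime = 6 h/day × 31 days = 186 h
coffee maker: 0.75 kW × 186 h = 139.5 kWh
rice cooker: Runtime = 8 h/week × 3 weeks = 24 h
rice cooker: 0.78 kW × 24 h = 18.72 kWh
Wi-Fi router: Runtime = 24 h × 34 = 816 h
Wi-Fi router: 0.012 kW × 816 h = 9.792 kWh
Total energy = 321.312 kWh
Cost = 321.312 × $0.31 = $99.61

$99.61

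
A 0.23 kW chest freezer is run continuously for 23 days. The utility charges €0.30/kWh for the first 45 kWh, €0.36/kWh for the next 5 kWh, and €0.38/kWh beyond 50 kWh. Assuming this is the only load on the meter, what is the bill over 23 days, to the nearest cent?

€44.54

Runtime = 24 h × 23 = 552 h
Energy = 0.23 kW × 552 h = 126.96 kWh
Tier 1 (0–45 kWh): 45 × €0.30 = €13.5
Tier 2 (45–50 kWh): 5 × €0.36 = €1.8
Above 50 kWh: 76.96 × €0.38 = €29.2448
Bill = €44.54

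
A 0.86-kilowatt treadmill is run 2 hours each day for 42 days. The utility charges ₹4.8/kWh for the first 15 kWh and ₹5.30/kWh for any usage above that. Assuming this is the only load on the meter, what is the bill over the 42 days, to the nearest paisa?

₹375.37

Runtime = 2 h/day × 42 days = 84 h
Energy = 0.86 kW × 84 h = 72.24 kWh
Tier 1 (0–15 kWh): 15 × ₹4.8 = ₹72
Above 15 kWh: 57.24 × ₹5.30 = ₹303.372
Bill = ₹375.37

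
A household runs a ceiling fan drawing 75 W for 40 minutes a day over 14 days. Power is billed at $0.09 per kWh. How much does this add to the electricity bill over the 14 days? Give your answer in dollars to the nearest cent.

$0.06

Runtime = 40 min × 14 = 560 min = 9.333333… h
Energy = 0.075 kW × 9.333333… h = 0.7 kWh
Cost = 0.7 kWh × $0.09/kWh = $0.06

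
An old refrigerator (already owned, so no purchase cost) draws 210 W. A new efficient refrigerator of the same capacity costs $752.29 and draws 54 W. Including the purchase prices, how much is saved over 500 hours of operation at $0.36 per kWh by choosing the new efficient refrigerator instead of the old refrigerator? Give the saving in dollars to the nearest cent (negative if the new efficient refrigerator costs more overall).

old refrigerator: $0.00 + (210/1000) kW × 500 h × $0.36 = $0.00 + $37.8 = $37.8
new efficient refrigerator: $752.29 + (54/1000) kW × 500 h × $0.36 = $752.29 + $9.72 = $762.01
Saving = $37.8 − $762.01 = −$724.21

-$724.21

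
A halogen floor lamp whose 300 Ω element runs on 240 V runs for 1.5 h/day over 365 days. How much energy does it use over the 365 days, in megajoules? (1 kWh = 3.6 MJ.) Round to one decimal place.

378.4 MJ

Power = V²/R = 240²/300 = 192 W = 0.192 kW
Runtime = 1.5 h/day × 365 days = 547.5 h
Energy = 0.192 kW × 547.5 h = 105.12 kWh
= 105.12 × 3.6 MJ = 378.4 MJ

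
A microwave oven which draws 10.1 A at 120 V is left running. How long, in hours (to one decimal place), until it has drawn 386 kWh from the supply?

Power = 10.1 A × 120 V = 1212 W = 1.212 kW
Hours = 386 kWh ÷ 1.212 kW = 318.5 h

318.5 h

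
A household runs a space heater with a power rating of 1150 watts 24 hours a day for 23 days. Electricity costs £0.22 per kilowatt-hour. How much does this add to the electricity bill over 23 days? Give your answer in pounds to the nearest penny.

£139.66

Runtime = 24 h × 23 = 552 h
Energy = 1.15 kW × 552 h = 634.8 kWh
Cost = 634.8 kWh × £0.22/kWh = £139.66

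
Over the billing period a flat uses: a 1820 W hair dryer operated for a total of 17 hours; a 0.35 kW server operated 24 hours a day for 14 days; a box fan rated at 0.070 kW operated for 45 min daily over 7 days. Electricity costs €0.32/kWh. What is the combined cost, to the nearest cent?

€47.65

hair dryer: 1.82 kW × 17 h = 30.94 kWh
server: Runtime = 24 h × 14 = 336 h
server: 0.35 kW × 336 h = 117.6 kWh
box fan: Runtime = 45 min × 7 = 315 min = 5.25 h
box fan: 0.07 kW × 5.25 h = 0.3675 kWh
Total energy = 148.9075 kWh
Cost = 148.9075 × €0.32 = €47.65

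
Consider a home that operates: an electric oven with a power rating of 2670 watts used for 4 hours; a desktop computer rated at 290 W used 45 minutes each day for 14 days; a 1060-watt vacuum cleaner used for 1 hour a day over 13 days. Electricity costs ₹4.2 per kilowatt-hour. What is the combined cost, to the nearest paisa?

electric oven: 2.67 kW × 4 h = 10.68 kWh
desktop computer: Runtime = 45 min × 14 = 630 min = 10.5 h
desktop computer: 0.29 kW × 10.5 h = 3.045 kWh
vacuum cleaner: Runtime = 1 h/day × 13 days = 13 h
vacuum cleaner: 1.06 kW × 13 h = 13.78 kWh
Total energy = 27.505 kWh
Cost = 27.505 × ₹4.2 = ₹115.52

₹115.52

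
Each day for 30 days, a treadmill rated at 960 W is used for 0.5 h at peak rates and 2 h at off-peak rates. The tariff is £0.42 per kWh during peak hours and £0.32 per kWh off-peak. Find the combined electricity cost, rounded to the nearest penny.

Peak energy = 0.96 kW × 0.5 h × 30 = 14.4 kWh
Off-peak energy = 0.96 kW × 2 h × 30 = 57.6 kWh
Cost = 14.4 × £0.42 + 57.6 × £0.32 = £6.048 + £18.432 = £24.48

£24.48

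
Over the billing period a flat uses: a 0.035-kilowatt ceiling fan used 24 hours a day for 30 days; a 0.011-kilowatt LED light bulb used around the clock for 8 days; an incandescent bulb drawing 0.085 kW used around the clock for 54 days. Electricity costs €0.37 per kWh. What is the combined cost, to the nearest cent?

€50.86

ceiling fan: Runtime = 24 h × 30 = 720 h
ceiling fan: 0.035 kW × 720 h = 25.2 kWh
LED light bulb: Runtime = 24 h × 8 = 192 h
LED light bulb: 0.011 kW × 192 h = 2.112 kWh
incandescent bulb: Runtime = 24 h × 54 = 1296 h
incandescent bulb: 0.085 kW × 1296 h = 110.16 kWh
Total energy = 137.472 kWh
Cost = 137.472 × €0.37 = €50.86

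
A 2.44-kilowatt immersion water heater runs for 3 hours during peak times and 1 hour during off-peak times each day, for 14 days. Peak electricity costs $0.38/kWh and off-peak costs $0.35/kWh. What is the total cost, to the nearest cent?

$50.90

Peak energy = 2.44 kW × 3 h × 14 = 102.48 kWh
Off-peak energy = 2.44 kW × 1 h × 14 = 34.16 kWh
Cost = 102.48 × $0.38 + 34.16 × $0.35 = $38.9424 + $11.956 = $50.90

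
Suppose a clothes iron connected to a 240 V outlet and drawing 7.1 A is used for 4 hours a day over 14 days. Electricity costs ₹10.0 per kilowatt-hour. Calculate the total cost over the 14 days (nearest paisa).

₹954.24

Power = 7.1 A × 240 V = 1704 W = 1.704 kW
Runtime = 4 h/day × 14 days = 56 h
Energy = 1.704 kW × 56 h = 95.424 kWh
Cost = 95.424 kWh × ₹10.0/kWh = ₹954.24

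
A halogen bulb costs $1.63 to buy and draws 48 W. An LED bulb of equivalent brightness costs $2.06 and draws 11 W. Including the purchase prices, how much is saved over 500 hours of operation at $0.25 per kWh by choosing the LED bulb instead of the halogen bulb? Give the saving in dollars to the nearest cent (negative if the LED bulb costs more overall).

halogen bulb: $1.63 + (48/1000) kW × 500 h × $0.25 = $1.63 + $6 = $7.63
LED bulb: $2.06 + (11/1000) kW × 500 h × $0.25 = $2.06 + $1.375 = $3.435
Saving = $7.63 − $3.435 = $4.195 → $4.20

$4.20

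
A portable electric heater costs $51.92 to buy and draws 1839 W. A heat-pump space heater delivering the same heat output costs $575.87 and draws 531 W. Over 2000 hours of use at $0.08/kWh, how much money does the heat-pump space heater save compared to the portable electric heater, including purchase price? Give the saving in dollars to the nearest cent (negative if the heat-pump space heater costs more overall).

portable electric heater: $51.92 + (1839/1000) kW × 2000 h × $0.08 = $51.92 + $294.24 = $346.16
heat-pump space heater: $575.87 + (531/1000) kW × 2000 h × $0.08 = $575.87 + $84.96 = $660.83
Saving = $346.16 − $660.83 = −$314.67

-$314.67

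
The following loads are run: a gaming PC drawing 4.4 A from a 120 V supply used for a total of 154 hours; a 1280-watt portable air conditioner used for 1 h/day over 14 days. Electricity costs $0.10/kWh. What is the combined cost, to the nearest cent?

gaming PC: Power = 4.4 A × 120 V = 528 W = 0.528 kW
gaming PC: 0.528 kW × 154 h = 81.312 kWh
portable air conditioner: Runtime = 1 h/day × 14 days = 14 h
portable air conditioner: 1.28 kW × 14 h = 17.92 kWh
Total energy = 99.232 kWh
Cost = 99.232 × $0.10 = $9.92

$9.92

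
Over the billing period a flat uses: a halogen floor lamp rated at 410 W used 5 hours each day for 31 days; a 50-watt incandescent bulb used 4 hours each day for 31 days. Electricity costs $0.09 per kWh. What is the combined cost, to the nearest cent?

halogen floor lamp: Runtime = 5 h/day × 31 days = 155 h
halogen floor lamp: 0.41 kW × 155 h = 63.55 kWh
incandescent bulb: Runtime = 4 h/day × 31 days = 124 h
incandescent bulb: 0.05 kW × 124 h = 6.2 kWh
Total energy = 69.75 kWh
Cost = 69.75 × $0.09 = $6.28

$6.28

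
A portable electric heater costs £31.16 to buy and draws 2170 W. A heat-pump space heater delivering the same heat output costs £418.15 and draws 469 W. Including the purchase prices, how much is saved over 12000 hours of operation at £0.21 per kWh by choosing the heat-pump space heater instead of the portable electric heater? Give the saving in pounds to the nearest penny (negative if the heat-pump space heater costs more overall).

£3899.53

portable electric heater: £31.16 + (2170/1000) kW × 12000 h × £0.21 = £31.16 + £5468.4 = £5499.56
heat-pump space heater: £418.15 + (469/1000) kW × 12000 h × £0.21 = £418.15 + £1181.88 = £1600.03
Saving = £5499.56 − £1600.03 = £3899.53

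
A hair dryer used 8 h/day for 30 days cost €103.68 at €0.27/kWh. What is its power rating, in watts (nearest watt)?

1600 W

Energy = €103.68 ÷ €0.27/kWh = 384 kWh
Runtime = 8 h/day × 30 days = 240 h
Power = 384 kWh ÷ 240 h = 1.6 kW = 1600 W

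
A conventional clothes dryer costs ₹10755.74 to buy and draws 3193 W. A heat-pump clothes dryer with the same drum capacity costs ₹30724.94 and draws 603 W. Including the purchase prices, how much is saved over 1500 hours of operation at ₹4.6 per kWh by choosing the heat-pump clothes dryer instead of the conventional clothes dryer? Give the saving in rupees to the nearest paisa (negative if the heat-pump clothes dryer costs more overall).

conventional clothes dryer: ₹10755.74 + (3193/1000) kW × 1500 h × ₹4.6 = ₹10755.74 + ₹22031.7 = ₹32787.44
heat-pump clothes dryer: ₹30724.94 + (603/1000) kW × 1500 h × ₹4.6 = ₹30724.94 + ₹4160.7 = ₹34885.64
Saving = ₹32787.44 − ₹34885.64 = −₹2098.2

-₹2098.20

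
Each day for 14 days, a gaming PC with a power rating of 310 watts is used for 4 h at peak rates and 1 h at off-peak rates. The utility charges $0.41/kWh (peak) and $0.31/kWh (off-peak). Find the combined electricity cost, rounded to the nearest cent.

Peak energy = 0.31 kW × 4 h × 14 = 17.36 kWh
Off-peak energy = 0.31 kW × 1 h × 14 = 4.34 kWh
Cost = 17.36 × $0.41 + 4.34 × $0.31 = $7.1176 + $1.3454 = $8.46

$8.46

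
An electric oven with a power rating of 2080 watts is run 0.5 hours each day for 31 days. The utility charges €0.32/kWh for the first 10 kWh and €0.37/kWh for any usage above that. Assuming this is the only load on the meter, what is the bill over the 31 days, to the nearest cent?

Runtime = 0.5 h/day × 31 days = 15.5 h
Energy = 2.08 kW × 15.5 h = 32.24 kWh
Tier 1 (0–10 kWh): 10 × €0.32 = €3.2
Above 10 kWh: 22.24 × €0.37 = €8.2288
Bill = €11.43

€11.43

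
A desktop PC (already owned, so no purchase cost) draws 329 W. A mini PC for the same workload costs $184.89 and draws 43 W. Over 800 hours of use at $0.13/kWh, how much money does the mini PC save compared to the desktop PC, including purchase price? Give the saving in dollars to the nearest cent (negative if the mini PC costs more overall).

-$155.15

desktop PC: $0.00 + (329/1000) kW × 800 h × $0.13 = $0.00 + $34.216 = $34.216
mini PC: $184.89 + (43/1000) kW × 800 h × $0.13 = $184.89 + $4.472 = $189.362
Saving = $34.216 − $189.362 = −$155.146 → -$155.15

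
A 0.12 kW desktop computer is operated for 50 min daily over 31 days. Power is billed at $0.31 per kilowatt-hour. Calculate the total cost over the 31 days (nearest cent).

Runtime = 50 min × 31 = 1550 min = 25.833333… h
Energy = 0.12 kW × 25.833333… h = 3.1 kWh
Cost = 3.1 kWh × $0.31/kWh = $0.96

$0.96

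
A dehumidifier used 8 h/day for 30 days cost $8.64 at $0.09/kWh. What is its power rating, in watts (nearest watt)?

Energy = $8.64 ÷ $0.09/kWh = 96 kWh
Runtime = 8 h/day × 30 days = 240 h
Power = 96 kWh ÷ 240 h = 0.4 kW = 400 W

400 W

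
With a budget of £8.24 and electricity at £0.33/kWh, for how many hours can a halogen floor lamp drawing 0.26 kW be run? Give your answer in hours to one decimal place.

Energy available = £8.24 ÷ £0.33/kWh = 24.9697 kWh
Hours = 24.9697 kWh ÷ 0.26 kW = 96.0 h

96.0 h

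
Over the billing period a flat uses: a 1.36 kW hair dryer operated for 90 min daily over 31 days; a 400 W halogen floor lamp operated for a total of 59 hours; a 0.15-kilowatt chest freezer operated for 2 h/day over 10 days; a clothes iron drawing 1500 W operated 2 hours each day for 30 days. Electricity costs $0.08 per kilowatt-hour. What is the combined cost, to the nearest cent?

hair dryer: Runtime = 90 min × 31 = 2790 min = 46.5 h
hair dryer: 1.36 kW × 46.5 h = 63.24 kWh
halogen floor lamp: 0.4 kW × 59 h = 23.6 kWh
chest freezer: Runtime = 2 h/day × 10 days = 20 h
chest freezer: 0.15 kW × 20 h = 3 kWh
clothes iron: Runtime = 2 h/day × 30 days = 60 h
clothes iron: 1.5 kW × 60 h = 90 kWh
Total energy = 179.84 kWh
Cost = 179.84 × $0.08 = $14.39

$14.39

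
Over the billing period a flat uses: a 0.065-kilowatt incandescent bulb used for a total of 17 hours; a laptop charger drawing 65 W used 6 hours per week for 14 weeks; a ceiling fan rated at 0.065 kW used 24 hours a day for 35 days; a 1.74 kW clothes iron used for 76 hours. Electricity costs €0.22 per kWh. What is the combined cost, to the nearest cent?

incandescent bulb: 0.065 kW × 17 h = 1.105 kWh
laptop charger: Runtime = 6 h/week × 14 weeks = 84 h
laptop charger: 0.065 kW × 84 h = 5.46 kWh
ceiling fan: Runtime = 24 h × 35 = 840 h
ceiling fan: 0.065 kW × 840 h = 54.6 kWh
clothes iron: 1.74 kW × 76 h = 132.24 kWh
Total energy = 193.405 kWh
Cost = 193.405 × €0.22 = €42.55

€42.55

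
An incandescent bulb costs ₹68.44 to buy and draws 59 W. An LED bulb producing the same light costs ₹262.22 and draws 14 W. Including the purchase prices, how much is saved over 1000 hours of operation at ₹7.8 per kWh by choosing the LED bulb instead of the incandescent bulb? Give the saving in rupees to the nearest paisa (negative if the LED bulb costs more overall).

incandescent bulb: ₹68.44 + (59/1000) kW × 1000 h × ₹7.8 = ₹68.44 + ₹460.2 = ₹528.64
LED bulb: ₹262.22 + (14/1000) kW × 1000 h × ₹7.8 = ₹262.22 + ₹109.2 = ₹371.42
Saving = ₹528.64 − ₹371.42 = ₹157.22

₹157.22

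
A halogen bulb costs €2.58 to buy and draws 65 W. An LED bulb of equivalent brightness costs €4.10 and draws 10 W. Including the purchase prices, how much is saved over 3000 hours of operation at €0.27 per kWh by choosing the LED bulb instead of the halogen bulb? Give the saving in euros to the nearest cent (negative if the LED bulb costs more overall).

€43.03

halogen bulb: €2.58 + (65/1000) kW × 3000 h × €0.27 = €2.58 + €52.65 = €55.23
LED bulb: €4.10 + (10/1000) kW × 3000 h × €0.27 = €4.10 + €8.1 = €12.2
Saving = €55.23 − €12.2 = €43.03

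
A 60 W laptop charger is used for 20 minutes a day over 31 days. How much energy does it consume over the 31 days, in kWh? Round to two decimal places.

0.62 kWh

Runtime = 20 min × 31 = 620 min = 10.333333… h
Energy = 0.06 kW × 10.333333… h = 0.62 kWh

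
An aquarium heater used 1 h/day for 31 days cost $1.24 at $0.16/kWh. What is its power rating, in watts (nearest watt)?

250 W

Energy = $1.24 ÷ $0.16/kWh = 7.75 kWh
Runtime = 1 h/day × 31 days = 31 h
Power = 7.75 kWh ÷ 31 h = 0.25 kW = 250 W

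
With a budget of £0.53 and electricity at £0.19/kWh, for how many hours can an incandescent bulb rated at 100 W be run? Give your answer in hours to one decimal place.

27.9 h

Energy available = £0.53 ÷ £0.19/kWh = 2.7895 kWh
Hours = 2.7895 kWh ÷ 0.1 kW = 27.9 h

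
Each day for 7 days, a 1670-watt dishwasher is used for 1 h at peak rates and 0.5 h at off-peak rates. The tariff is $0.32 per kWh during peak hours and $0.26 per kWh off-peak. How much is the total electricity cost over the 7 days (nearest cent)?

Peak energy = 1.67 kW × 1 h × 7 = 11.69 kWh
Off-peak energy = 1.67 kW × 0.5 h × 7 = 5.845 kWh
Cost = 11.69 × $0.32 + 5.845 × $0.26 = $3.7408 + $1.5197 = $5.26

$5.26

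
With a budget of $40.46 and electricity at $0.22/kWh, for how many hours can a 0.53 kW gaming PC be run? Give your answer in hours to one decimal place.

347.0 h

Energy available = $40.46 ÷ $0.22/kWh = 183.9091 kWh
Hours = 183.9091 kWh ÷ 0.53 kW = 347.0 h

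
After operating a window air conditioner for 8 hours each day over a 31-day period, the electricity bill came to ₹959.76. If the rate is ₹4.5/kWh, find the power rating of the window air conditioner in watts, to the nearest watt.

Energy = ₹959.76 ÷ ₹4.5/kWh = 213.28 kWh
Runtime = 8 h/day × 31 days = 248 h
Power = 213.28 kWh ÷ 248 h = 0.86 kW = 860 W

860 W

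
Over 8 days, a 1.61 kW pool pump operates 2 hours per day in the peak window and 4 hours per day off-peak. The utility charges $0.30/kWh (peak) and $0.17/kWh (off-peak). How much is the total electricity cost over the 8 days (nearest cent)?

Peak energy = 1.61 kW × 2 h × 8 = 25.76 kWh
Off-peak energy = 1.61 kW × 4 h × 8 = 51.52 kWh
Cost = 25.76 × $0.30 + 51.52 × $0.17 = $7.728 + $8.7584 = $16.49

$16.49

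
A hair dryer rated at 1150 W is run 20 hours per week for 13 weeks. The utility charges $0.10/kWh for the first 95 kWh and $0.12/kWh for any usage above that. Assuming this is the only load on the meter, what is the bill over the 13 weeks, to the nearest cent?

$33.98

Runtime = 20 h/week × 13 weeks = 260 h
Energy = 1.15 kW × 260 h = 299 kWh
Tier 1 (0–95 kWh): 95 × $0.10 = $9.5
Above 95 kWh: 204 × $0.12 = $24.48
Bill = $33.98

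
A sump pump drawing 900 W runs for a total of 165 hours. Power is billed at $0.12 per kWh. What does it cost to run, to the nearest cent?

$17.82

Energy = 0.9 kW × 165 h = 148.5 kWh
Cost = 148.5 kWh × $0.12/kWh = $17.82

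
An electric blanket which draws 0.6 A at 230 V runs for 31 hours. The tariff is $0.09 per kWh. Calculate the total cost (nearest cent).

Power = 0.6 A × 230 V = 138 W = 0.138 kW
Energy = 0.138 kW × 31 h = 4.278 kWh
Cost = 4.278 kWh × $0.09/kWh = $0.39

$0.39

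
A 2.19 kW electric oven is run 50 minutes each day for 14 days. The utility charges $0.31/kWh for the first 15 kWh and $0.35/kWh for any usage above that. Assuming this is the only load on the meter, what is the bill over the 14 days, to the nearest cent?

$8.34

Runtime = 50 min × 14 = 700 min = 11.666666… h
Energy = 2.19 kW × 11.666666… h = 25.55 kWh
Tier 1 (0–15 kWh): 15 × $0.31 = $4.65
Above 15 kWh: 10.55 × $0.35 = $3.6925
Bill = $8.34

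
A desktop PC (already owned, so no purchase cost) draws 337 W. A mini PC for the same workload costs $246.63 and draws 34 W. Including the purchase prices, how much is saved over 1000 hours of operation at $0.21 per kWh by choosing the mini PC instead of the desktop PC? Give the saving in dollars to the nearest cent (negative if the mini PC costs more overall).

desktop PC: $0.00 + (337/1000) kW × 1000 h × $0.21 = $0.00 + $70.77 = $70.77
mini PC: $246.63 + (34/1000) kW × 1000 h × $0.21 = $246.63 + $7.14 = $253.77
Saving = $70.77 − $253.77 = −$183

-$183.00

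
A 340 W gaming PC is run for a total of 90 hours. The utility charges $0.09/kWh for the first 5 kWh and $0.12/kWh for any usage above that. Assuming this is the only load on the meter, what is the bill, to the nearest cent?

$3.52

Energy = 0.34 kW × 90 h = 30.6 kWh
Tier 1 (0–5 kWh): 5 × $0.09 = $0.45
Above 5 kWh: 25.6 × $0.12 = $3.072
Bill = $3.52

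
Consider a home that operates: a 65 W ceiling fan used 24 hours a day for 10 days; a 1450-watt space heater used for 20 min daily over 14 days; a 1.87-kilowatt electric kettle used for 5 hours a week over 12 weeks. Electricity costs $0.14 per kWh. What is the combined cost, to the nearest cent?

$18.84

ceiling fan: Runtime = 24 h × 10 = 240 h
ceiling fan: 0.065 kW × 240 h = 15.6 kWh
space heater: Runtime = 20 min × 14 = 280 min = 4.666666… h
space heater: 1.45 kW × 4.666666… h = 6.766666… kWh
electric kettle: Runtime = 5 h/week × 12 weeks = 60 h
electric kettle: 1.87 kW × 60 h = 112.2 kWh
Total energy = 134.566666… kWh
Cost = 134.566666… × $0.14 = $18.84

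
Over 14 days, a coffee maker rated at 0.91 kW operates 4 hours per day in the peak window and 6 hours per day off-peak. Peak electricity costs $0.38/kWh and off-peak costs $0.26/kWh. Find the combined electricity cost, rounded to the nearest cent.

Peak energy = 0.91 kW × 4 h × 14 = 50.96 kWh
Off-peak energy = 0.91 kW × 6 h × 14 = 76.44 kWh
Cost = 50.96 × $0.38 + 76.44 × $0.26 = $19.3648 + $19.8744 = $39.24

$39.24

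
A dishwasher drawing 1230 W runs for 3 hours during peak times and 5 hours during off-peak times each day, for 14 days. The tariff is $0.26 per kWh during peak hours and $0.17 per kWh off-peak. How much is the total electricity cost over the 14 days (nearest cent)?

Peak energy = 1.23 kW × 3 h × 14 = 51.66 kWh
Off-peak energy = 1.23 kW × 5 h × 14 = 86.1 kWh
Cost = 51.66 × $0.26 + 86.1 × $0.17 = $13.4316 + $14.637 = $28.07

$28.07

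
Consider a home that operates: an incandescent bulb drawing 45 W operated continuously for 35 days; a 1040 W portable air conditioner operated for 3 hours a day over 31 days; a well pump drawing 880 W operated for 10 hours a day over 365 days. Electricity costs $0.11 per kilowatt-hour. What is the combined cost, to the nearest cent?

$368.12

incandescent bulb: Runtime = 24 h × 35 = 840 h
incandescent bulb: 0.045 kW × 840 h = 37.8 kWh
portable air conditioner: Runtime = 3 h/day × 31 days = 93 h
portable air conditioner: 1.04 kW × 93 h = 96.72 kWh
well pump: Runtime = 10 h/day × 365 days = 3650 h
well pump: 0.88 kW × 3650 h = 3212 kWh
Total energy = 3346.52 kWh
Cost = 3346.52 × $0.11 = $368.12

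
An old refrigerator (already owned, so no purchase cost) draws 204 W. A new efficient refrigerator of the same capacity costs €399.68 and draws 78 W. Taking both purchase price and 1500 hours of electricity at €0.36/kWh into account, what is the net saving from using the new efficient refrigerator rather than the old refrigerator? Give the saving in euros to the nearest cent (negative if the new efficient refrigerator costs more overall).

old refrigerator: €0.00 + (204/1000) kW × 1500 h × €0.36 = €0.00 + €110.16 = €110.16
new efficient refrigerator: €399.68 + (78/1000) kW × 1500 h × €0.36 = €399.68 + €42.12 = €441.8
Saving = €110.16 − €441.8 = −€331.64

-€331.64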